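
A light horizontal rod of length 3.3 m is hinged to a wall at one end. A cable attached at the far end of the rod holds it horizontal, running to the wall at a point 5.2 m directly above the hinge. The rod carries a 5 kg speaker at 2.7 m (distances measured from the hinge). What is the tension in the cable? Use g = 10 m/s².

About the hinge:
Speaker: 5 × 10 = 50 N down at 2.7 m → arm 2.7 m, τ = 50 × 2.7 = 135 N·m clockwise.
Total clockwise load moment = 135 N·m.
The cable tension T acts at 3.3 m; only its component perpendicular to the rod, T sinθ, produces torque. sinθ = h/√(h²+d²) = 5.2/√(5.2²+3.3²) = 0.8443.
Στ = 0 ⇒ T × 3.3 × 0.8443 = 135 ⇒ T = 135 / 2.786 = 48.5 N.

T ≈ 48.5 N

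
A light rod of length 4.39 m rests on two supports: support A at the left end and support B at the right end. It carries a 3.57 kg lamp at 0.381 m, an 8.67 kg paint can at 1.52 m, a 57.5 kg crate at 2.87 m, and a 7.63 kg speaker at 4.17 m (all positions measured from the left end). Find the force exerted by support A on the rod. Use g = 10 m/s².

Sum moments about support B (its reaction then has zero moment arm).
Lamp: 3.57 × 10 = 35.7 N down at 0.381 m → arm 4.009 m, τ = 35.7 × 4.009 = 143.1 N·m counterclockwise.
Paint can: 8.67 × 10 = 86.7 N down at 1.52 m → arm 2.87 m, τ = 86.7 × 2.87 = 248.8 N·m counterclockwise.
Crate: 57.5 × 10 = 575 N down at 2.87 m → arm 1.52 m, τ = 575 × 1.52 = 874 N·m counterclockwise.
Speaker: 7.63 × 10 = 76.3 N down at 4.17 m → arm 0.22 m, τ = 76.3 × 0.22 = 16.79 N·m counterclockwise.
Net load moment about support B = 1283 N·m counterclockwise.
Reaction R at support A is upward at 0 m, arm 4.39 m → moment R × 4.39 clockwise.
Στ = 0 ⇒ R × 4.39 = 1283 ⇒ R = 292 N.

R_A ≈ 292 N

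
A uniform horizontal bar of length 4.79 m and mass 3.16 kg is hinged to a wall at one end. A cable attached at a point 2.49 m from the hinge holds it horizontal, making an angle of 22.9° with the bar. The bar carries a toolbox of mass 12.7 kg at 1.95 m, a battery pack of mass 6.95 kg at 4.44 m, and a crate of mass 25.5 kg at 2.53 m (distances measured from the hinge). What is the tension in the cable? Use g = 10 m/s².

Sum moments about the hinge (the unknown hinge reaction has zero arm there).
Beam weight: 3.16 × 10 = 31.6 N down at 2.395 m → arm 2.395 m, τ = 31.6 × 2.395 = 75.68 N·m clockwise.
Toolbox: 12.7 × 10 = 127 N down at 1.95 m → arm 1.95 m, τ = 127 × 1.95 = 247.7 N·m clockwise.
Battery pack: 6.95 × 10 = 69.5 N down at 4.44 m → arm 4.44 m, τ = 69.5 × 4.44 = 308.6 N·m clockwise.
Crate: 25.5 × 10 = 255 N down at 2.53 m → arm 2.53 m, τ = 255 × 2.53 = 645.1 N·m clockwise.
Total clockwise load moment = 1277 N·m.
The cable tension T acts at 2.49 m; only its component perpendicular to the bar, T sinθ, produces torque. sin 22.9° = 0.3891.
For rotational equilibrium, T × 2.49 × 0.3891 = 1277, so T = 1277 / 0.9689 = 1320 N.

T ≈ 1320 N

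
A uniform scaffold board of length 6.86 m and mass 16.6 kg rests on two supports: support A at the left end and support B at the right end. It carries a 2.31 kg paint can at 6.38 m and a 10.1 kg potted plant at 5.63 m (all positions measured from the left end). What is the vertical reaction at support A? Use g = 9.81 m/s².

R_A ≈ 101 N

Take moments about support B.
Beam weight: 16.6 × 9.81 = 162.8 N down at 3.43 m → arm 3.43 m, τ = 162.8 × 3.43 = 558.4 N·m counterclockwise.
Paint can: 2.31 × 9.81 = 22.66 N down at 6.38 m → arm 0.48 m, τ = 22.66 × 0.48 = 10.88 N·m counterclockwise.
Potted plant: 10.1 × 9.81 = 99.08 N down at 5.63 m → arm 1.23 m, τ = 99.08 × 1.23 = 121.9 N·m counterclockwise.
Net load moment about support B = 691.2 N·m counterclockwise.
Reaction R at support A is upward at 0 m, arm 6.86 m → moment R × 6.86 clockwise.
Setting net torque to zero: R × 6.86 = 691.2 → R = 101 N.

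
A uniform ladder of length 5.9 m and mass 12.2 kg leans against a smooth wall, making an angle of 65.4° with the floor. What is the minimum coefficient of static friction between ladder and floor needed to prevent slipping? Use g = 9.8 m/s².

Sum moments about the foot of the ladder (the floor normal and friction both act there and drop out).
Ladder weight 12.2×9.8 = 119.6 N acts at 2.95 m along the ladder; its horizontal arm is 2.95·cos65.4° = 1.228 m → τ = 146.9 N·m clockwise.
Wall normal N acts horizontally at the top; its moment arm is the height L sinθ = 5.9·sin65.4° = 5.364 m, counterclockwise.
Στ = 0 ⇒ N × 5.364 = 146.9 ⇒ N = 27.39 N.
ΣFx = 0 ⇒ f = N_wall = 27.39 N. ΣFy = 0 ⇒ N_floor = 119.6 N.
μ_min = f / N_floor = 27.39 / 119.6 = 0.229.

μ_min ≈ 0.229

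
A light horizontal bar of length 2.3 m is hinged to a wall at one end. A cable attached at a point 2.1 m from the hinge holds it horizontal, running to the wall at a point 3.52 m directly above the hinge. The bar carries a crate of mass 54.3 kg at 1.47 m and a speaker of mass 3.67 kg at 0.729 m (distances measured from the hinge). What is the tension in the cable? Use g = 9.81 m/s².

T ≈ 449 N

About the hinge:
Crate: 54.3 × 9.81 = 532.7 N down at 1.47 m → arm 1.47 m, τ = 532.7 × 1.47 = 783.1 N·m clockwise.
Speaker: 3.67 × 9.81 = 36 N down at 0.729 m → arm 0.729 m, τ = 36 × 0.729 = 26.24 N·m clockwise.
Total clockwise load moment = 809.3 N·m.
The cable tension T acts at 2.1 m; only its component perpendicular to the bar, T sinθ, produces torque. sinθ = h/√(h²+d²) = 3.52/√(3.52²+2.1²) = 0.8588.
Setting net torque to zero: T × 2.1 × 0.8588 = 809.3 → T = 809.3 / 1.803 = 449 N.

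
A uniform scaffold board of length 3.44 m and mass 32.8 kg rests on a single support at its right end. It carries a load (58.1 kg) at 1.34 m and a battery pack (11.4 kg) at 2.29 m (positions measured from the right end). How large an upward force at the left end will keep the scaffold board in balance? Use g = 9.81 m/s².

About the right end:
Beam weight: 32.8 × 9.81 = 321.8 N down at 1.72 m → arm 1.72 m, τ = 321.8 × 1.72 = 553.5 N·m counterclockwise.
Load: 58.1 × 9.81 = 570 N down at 1.34 m → arm 1.34 m, τ = 570 × 1.34 = 763.8 N·m counterclockwise.
Battery pack: 11.4 × 9.81 = 111.8 N down at 2.29 m → arm 2.29 m, τ = 111.8 × 2.29 = 256 N·m counterclockwise.
Net moment of the loads = 1573 N·m counterclockwise.
The upward force F acts at the left end, arm 3.44 m, giving F × 3.44 clockwise.
Balancing moments: F × 3.44 = 1573, giving F = 1573 / 3.44 = 457 N.

F ≈ 457 N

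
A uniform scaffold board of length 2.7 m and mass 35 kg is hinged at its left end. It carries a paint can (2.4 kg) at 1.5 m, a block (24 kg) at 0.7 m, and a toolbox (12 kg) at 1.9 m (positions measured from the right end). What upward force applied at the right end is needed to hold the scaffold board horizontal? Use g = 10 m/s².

About the left end:
Beam weight: 35 × 10 = 350 N down at 1.35 m → arm 1.35 m, τ = 350 × 1.35 = 472.5 N·m clockwise.
Paint can: 2.4 × 10 = 24 N down at 1.5 m → arm 1.2 m, τ = 24 × 1.2 = 28.8 N·m clockwise.
Block: 24 × 10 = 240 N down at 0.7 m → arm 2 m, τ = 240 × 2 = 480 N·m clockwise.
Toolbox: 12 × 10 = 120 N down at 1.9 m → arm 0.8 m, τ = 120 × 0.8 = 96 N·m clockwise.
Net moment of the loads = 1077 N·m clockwise.
The upward force F acts at the right end, arm 2.7 m, giving F × 2.7 counterclockwise.
Balancing moments: F × 2.7 = 1077, giving F = 1077 / 2.7 = 399 N.

F ≈ 399 N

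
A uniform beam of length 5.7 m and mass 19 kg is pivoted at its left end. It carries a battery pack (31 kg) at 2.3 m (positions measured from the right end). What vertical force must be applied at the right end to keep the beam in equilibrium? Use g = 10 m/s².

Taking torques about the left end:
Beam weight: 19 × 10 = 190 N down at 2.85 m → arm 2.85 m, τ = 190 × 2.85 = 541.5 N·m clockwise.
Battery pack: 31 × 10 = 310 N down at 2.3 m → arm 3.4 m, τ = 310 × 3.4 = 1054 N·m clockwise.
Net moment of the loads = 1596 N·m clockwise.
The upward force F acts at the right end, arm 5.7 m, giving F × 5.7 counterclockwise.
Στ = 0 ⇒ F × 5.7 = 1596 ⇒ F = 1596 / 5.7 = 280 N.

F ≈ 280 N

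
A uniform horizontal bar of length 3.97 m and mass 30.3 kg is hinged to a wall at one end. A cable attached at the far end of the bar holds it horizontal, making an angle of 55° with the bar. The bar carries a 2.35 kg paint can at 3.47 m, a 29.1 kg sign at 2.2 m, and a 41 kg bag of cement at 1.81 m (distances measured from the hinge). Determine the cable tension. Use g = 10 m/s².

Sum moments about the hinge (the unknown hinge reaction has zero arm there).
Beam weight: 30.3 × 10 = 303 N down at 1.985 m → arm 1.985 m, τ = 303 × 1.985 = 601.5 N·m clockwise.
Paint can: 2.35 × 10 = 23.5 N down at 3.47 m → arm 3.47 m, τ = 23.5 × 3.47 = 81.55 N·m clockwise.
Sign: 29.1 × 10 = 291 N down at 2.2 m → arm 2.2 m, τ = 291 × 2.2 = 640.2 N·m clockwise.
Bag of cement: 41 × 10 = 410 N down at 1.81 m → arm 1.81 m, τ = 410 × 1.81 = 742.1 N·m clockwise.
Total clockwise load moment = 2065 N·m.
The cable tension T acts at 3.97 m; only its component perpendicular to the bar, T sinθ, produces torque. sin 55° = 0.8192.
Setting net torque to zero: T × 3.97 × 0.8192 = 2065 → T = 2065 / 3.252 = 635 N.

T ≈ 635 N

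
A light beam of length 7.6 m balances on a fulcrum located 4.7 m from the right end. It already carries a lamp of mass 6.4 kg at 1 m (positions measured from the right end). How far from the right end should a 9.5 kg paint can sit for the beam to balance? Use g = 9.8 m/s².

x ≈ 7.19 m from the right end

About the fulcrum (at 4.7 m from the right end):
Lamp: 6.4 × 9.8 = 62.72 N down at 1 m → arm 3.7 m, τ = 62.72 × 3.7 = 232.1 N·m clockwise.
Net moment of existing loads = 232.1 N·m clockwise.
The paint can weighs 9.5 × 9.8 = 93.1 N and must supply an equal counterclockwise moment, so its lever arm about the fulcrum is 232.1 / 93.1 = 2.49 m.
That puts it at 4.7 + 2.49 = 7.19 m from the right end.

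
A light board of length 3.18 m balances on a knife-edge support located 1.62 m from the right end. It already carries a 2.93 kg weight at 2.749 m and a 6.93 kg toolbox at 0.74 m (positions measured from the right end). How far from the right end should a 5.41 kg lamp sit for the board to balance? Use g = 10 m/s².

x ≈ 2.14 m from the right end

Sum moments about the knife-edge support (at 1.62 m from the right end) (the support reaction has zero arm there).
Weight: 2.93 × 10 = 29.3 N down at 2.749 m → arm 1.129 m, τ = 29.3 × 1.129 = 33.08 N·m counterclockwise.
Toolbox: 6.93 × 10 = 69.3 N down at 0.74 m → arm 0.88 m, τ = 69.3 × 0.88 = 60.98 N·m clockwise.
Net moment of existing loads = 27.9 N·m clockwise.
The lamp weighs 5.41 × 10 = 54.1 N and must supply an equal counterclockwise moment, so its lever arm about the knife-edge support is 27.9 / 54.1 = 0.516 m.
That puts it at 1.62 + 0.516 = 2.14 m from the right end.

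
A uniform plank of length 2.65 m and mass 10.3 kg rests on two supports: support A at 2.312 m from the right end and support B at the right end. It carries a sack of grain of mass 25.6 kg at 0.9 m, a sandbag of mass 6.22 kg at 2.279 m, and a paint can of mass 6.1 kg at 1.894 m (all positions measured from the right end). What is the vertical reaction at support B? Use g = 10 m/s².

Take moments about support A.
Beam weight: 10.3 × 10 = 103 N down at 1.325 m → arm 0.987 m, τ = 103 × 0.987 = 101.7 N·m clockwise.
Sack of grain: 25.6 × 10 = 256 N down at 0.9 m → arm 1.412 m, τ = 256 × 1.412 = 361.5 N·m clockwise.
Sandbag: 6.22 × 10 = 62.2 N down at 2.279 m → arm 0.033 m, τ = 62.2 × 0.033 = 2.053 N·m clockwise.
Paint can: 6.1 × 10 = 61 N down at 1.894 m → arm 0.418 m, τ = 61 × 0.418 = 25.5 N·m clockwise.
Net load moment about support A = 490.8 N·m clockwise.
Reaction R at support B is upward at 0 m, arm 2.312 m → moment R × 2.312 counterclockwise.
Balancing moments: R × 2.312 = 490.8, giving R = 212 N.

R_B ≈ 212 N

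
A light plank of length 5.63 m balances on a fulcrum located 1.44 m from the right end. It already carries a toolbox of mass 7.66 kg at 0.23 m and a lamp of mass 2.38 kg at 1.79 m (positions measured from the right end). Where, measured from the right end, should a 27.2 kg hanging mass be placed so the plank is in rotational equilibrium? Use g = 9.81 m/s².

x ≈ 1.75 m from the right end

Taking torques about the fulcrum (at 1.44 m from the right end):
Toolbox: 7.66 × 9.81 = 75.14 N down at 0.23 m → arm 1.21 m, τ = 75.14 × 1.21 = 90.92 N·m clockwise.
Lamp: 2.38 × 9.81 = 23.35 N down at 1.79 m → arm 0.35 m, τ = 23.35 × 0.35 = 8.172 N·m counterclockwise.
Net moment of existing loads = 82.75 N·m clockwise.
The hanging mass weighs 27.2 × 9.81 = 266.8 N and must supply an equal counterclockwise moment, so its lever arm about the fulcrum is 82.75 / 266.8 = 0.31 m.
That puts it at 1.44 + 0.31 = 1.75 m from the right end.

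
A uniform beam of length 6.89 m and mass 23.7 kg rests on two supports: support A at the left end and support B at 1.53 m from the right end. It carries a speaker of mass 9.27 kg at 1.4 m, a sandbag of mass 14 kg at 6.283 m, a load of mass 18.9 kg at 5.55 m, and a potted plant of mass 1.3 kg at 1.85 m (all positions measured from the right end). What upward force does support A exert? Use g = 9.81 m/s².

Sum moments about support B (its reaction then has zero moment arm).
Beam weight: 23.7 × 9.81 = 232.5 N down at 3.445 m → arm 1.915 m, τ = 232.5 × 1.915 = 445.2 N·m counterclockwise.
Speaker: 9.27 × 9.81 = 90.94 N down at 1.4 m → arm 0.13 m, τ = 90.94 × 0.13 = 11.82 N·m clockwise.
Sandbag: 14 × 9.81 = 137.3 N down at 6.283 m → arm 4.753 m, τ = 137.3 × 4.753 = 652.6 N·m counterclockwise.
Load: 18.9 × 9.81 = 185.4 N down at 5.55 m → arm 4.02 m, τ = 185.4 × 4.02 = 745.3 N·m counterclockwise.
Potted plant: 1.3 × 9.81 = 12.75 N down at 1.85 m → arm 0.32 m, τ = 12.75 × 0.32 = 4.08 N·m counterclockwise.
Net load moment about support B = 1835 N·m counterclockwise.
Reaction R at support A is upward at 6.89 m, arm 5.36 m → moment R × 5.36 clockwise.
For rotational equilibrium, R × 5.36 = 1835, so R = 342 N.

R_A ≈ 342 N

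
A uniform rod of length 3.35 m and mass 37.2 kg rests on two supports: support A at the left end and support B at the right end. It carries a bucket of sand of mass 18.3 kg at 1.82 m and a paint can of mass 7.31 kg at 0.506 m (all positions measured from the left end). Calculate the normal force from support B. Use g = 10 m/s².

Taking torques about support A:
Beam weight: 37.2 × 10 = 372 N down at 1.675 m → arm 1.675 m, τ = 372 × 1.675 = 623.1 N·m clockwise.
Bucket of sand: 18.3 × 10 = 183 N down at 1.82 m → arm 1.82 m, τ = 183 × 1.82 = 333.1 N·m clockwise.
Paint can: 7.31 × 10 = 73.1 N down at 0.506 m → arm 0.506 m, τ = 73.1 × 0.506 = 36.99 N·m clockwise.
Net load moment about support A = 993.2 N·m clockwise.
Reaction R at support B is upward at 3.35 m, arm 3.35 m → moment R × 3.35 counterclockwise.
Στ = 0 ⇒ R × 3.35 = 993.2 ⇒ R = 296 N.

R_B ≈ 296 N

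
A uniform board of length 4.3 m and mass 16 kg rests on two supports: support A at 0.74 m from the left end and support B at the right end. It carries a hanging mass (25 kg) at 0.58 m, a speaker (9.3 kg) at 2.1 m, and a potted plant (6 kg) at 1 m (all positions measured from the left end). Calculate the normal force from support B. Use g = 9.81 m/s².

R_B ≈ 90.3 N

Sum moments about support A (its reaction then has zero moment arm).
Beam weight: 16 × 9.81 = 157 N down at 2.15 m → arm 1.41 m, τ = 157 × 1.41 = 221.4 N·m clockwise.
Hanging mass: 25 × 9.81 = 245.2 N down at 0.58 m → arm 0.16 m, τ = 245.2 × 0.16 = 39.23 N·m counterclockwise.
Speaker: 9.3 × 9.81 = 91.23 N down at 2.1 m → arm 1.36 m, τ = 91.23 × 1.36 = 124.1 N·m clockwise.
Potted plant: 6 × 9.81 = 58.86 N down at 1 m → arm 0.26 m, τ = 58.86 × 0.26 = 15.3 N·m clockwise.
Net load moment about support A = 321.6 N·m clockwise.
Reaction R at support B is upward at 4.3 m, arm 3.56 m → moment R × 3.56 counterclockwise.
For rotational equilibrium, R × 3.56 = 321.6, so R = 90.3 N.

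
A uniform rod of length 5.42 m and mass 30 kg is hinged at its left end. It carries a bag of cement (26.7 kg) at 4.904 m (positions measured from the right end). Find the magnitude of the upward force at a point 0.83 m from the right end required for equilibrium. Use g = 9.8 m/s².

F ≈ 203 N

Sum moments about the left end (the unknown pivot reaction has zero arm there).
Beam weight: 30 × 9.8 = 294 N down at 2.71 m → arm 2.71 m, τ = 294 × 2.71 = 796.7 N·m clockwise.
Bag of cement: 26.7 × 9.8 = 261.7 N down at 4.904 m → arm 0.516 m, τ = 261.7 × 0.516 = 135 N·m clockwise.
Net moment of the loads = 931.7 N·m clockwise.
The upward force F acts at a point 0.83 m from the right end, arm 4.59 m, giving F × 4.59 counterclockwise.
Balancing moments: F × 4.59 = 931.7, giving F = 931.7 / 4.59 = 203 N.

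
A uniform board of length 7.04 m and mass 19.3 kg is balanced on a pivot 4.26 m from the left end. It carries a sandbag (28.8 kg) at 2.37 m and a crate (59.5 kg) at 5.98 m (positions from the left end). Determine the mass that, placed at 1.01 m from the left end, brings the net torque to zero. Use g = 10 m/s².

m ≈ 10.3 kg

Choose the pivot (at 4.26 m from the left end) as the axis so the support reaction has zero arm there.
Beam weight: 19.3 × 10 = 193 N down at 3.52 m → arm 0.74 m, τ = 193 × 0.74 = 142.8 N·m counterclockwise.
Sandbag: 28.8 × 10 = 288 N down at 2.37 m → arm 1.89 m, τ = 288 × 1.89 = 544.3 N·m counterclockwise.
Crate: 59.5 × 10 = 595 N down at 5.98 m → arm 1.72 m, τ = 595 × 1.72 = 1023 N·m clockwise.
Net moment of known loads = 335.9 N·m clockwise.
An unknown mass m at 1.01 m has arm 3.25 m; its moment is m·g·3.25 counterclockwise.
Στ = 0 ⇒ m × 10 × 3.25 = 335.9 ⇒ m = 335.9 / (10 × 3.25) = 10.3 kg.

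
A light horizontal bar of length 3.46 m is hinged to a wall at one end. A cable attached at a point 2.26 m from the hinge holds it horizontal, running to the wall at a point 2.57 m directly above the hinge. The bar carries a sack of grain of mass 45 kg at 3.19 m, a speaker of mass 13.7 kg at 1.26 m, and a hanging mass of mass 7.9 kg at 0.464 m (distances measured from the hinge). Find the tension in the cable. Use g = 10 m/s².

About the hinge:
Sack of grain: 45 × 10 = 450 N down at 3.19 m → arm 3.19 m, τ = 450 × 3.19 = 1436 N·m clockwise.
Speaker: 13.7 × 10 = 137 N down at 1.26 m → arm 1.26 m, τ = 137 × 1.26 = 172.6 N·m clockwise.
Hanging mass: 7.9 × 10 = 79 N down at 0.464 m → arm 0.464 m, τ = 79 × 0.464 = 36.66 N·m clockwise.
Total clockwise load moment = 1645 N·m.
The cable tension T acts at 2.26 m; only its component perpendicular to the bar, T sinθ, produces torque. sinθ = h/√(h²+d²) = 2.57/√(2.57²+2.26²) = 0.7509.
Στ = 0 ⇒ T × 2.26 × 0.7509 = 1645 ⇒ T = 1645 / 1.697 = 969 N.

T ≈ 969 N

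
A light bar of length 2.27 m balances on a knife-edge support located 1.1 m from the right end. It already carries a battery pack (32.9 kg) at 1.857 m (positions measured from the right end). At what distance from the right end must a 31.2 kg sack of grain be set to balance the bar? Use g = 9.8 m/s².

x ≈ 0.302 m from the right end

Choose the knife-edge support (at 1.1 m from the right end) as the axis so the support reaction has zero arm there.
Battery pack: 32.9 × 9.8 = 322.4 N down at 1.857 m → arm 0.757 m, τ = 322.4 × 0.757 = 244.1 N·m counterclockwise.
Net moment of existing loads = 244.1 N·m counterclockwise.
The sack of grain weighs 31.2 × 9.8 = 305.8 N and must supply an equal clockwise moment, so its lever arm about the knife-edge support is 244.1 / 305.8 = 0.798 m.
That puts it at 1.1 − 0.798 = 0.302 m from the right end.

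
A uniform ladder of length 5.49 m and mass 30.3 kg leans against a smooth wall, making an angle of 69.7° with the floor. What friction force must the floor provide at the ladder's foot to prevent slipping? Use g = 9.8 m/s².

f ≈ 54.9 N

Choose the foot of the ladder as the axis so the floor normal and friction both act there and drop out.
Ladder weight 30.3×9.8 = 296.9 N acts at 2.745 m along the ladder; its horizontal arm is 2.745·cos69.7° = 0.9523 m → τ = 282.7 N·m clockwise.
Wall normal N acts horizontally at the top; its moment arm is the height L sinθ = 5.49·sin69.7° = 5.149 m, counterclockwise.
Στ = 0 ⇒ N × 5.149 = 282.7 ⇒ N = 54.9 N.
ΣFx = 0: friction at the foot balances the wall's push, so f = N_wall = 54.9 N.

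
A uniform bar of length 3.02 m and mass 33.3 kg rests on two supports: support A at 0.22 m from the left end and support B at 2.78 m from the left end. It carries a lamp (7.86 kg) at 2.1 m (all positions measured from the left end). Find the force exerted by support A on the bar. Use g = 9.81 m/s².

R_A ≈ 183 N

Choose support B as the axis so its reaction then has zero moment arm.
Beam weight: 33.3 × 9.81 = 326.7 N down at 1.51 m → arm 1.27 m, τ = 326.7 × 1.27 = 414.9 N·m counterclockwise.
Lamp: 7.86 × 9.81 = 77.11 N down at 2.1 m → arm 0.68 m, τ = 77.11 × 0.68 = 52.43 N·m counterclockwise.
Net load moment about support B = 467.3 N·m counterclockwise.
Reaction R at support A is upward at 0.22 m, arm 2.56 m → moment R × 2.56 clockwise.
For rotational equilibrium, R × 2.56 = 467.3, so R = 183 N.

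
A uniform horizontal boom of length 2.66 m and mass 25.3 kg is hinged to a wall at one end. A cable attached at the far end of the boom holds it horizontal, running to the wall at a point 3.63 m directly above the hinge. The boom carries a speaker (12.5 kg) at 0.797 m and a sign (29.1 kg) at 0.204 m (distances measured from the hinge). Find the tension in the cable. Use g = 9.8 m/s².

Choose the hinge as the axis so the unknown hinge reaction has zero arm there.
Beam weight: 25.3 × 9.8 = 247.9 N down at 1.33 m → arm 1.33 m, τ = 247.9 × 1.33 = 329.7 N·m clockwise.
Speaker: 12.5 × 9.8 = 122.5 N down at 0.797 m → arm 0.797 m, τ = 122.5 × 0.797 = 97.63 N·m clockwise.
Sign: 29.1 × 9.8 = 285.2 N down at 0.204 m → arm 0.204 m, τ = 285.2 × 0.204 = 58.18 N·m clockwise.
Total clockwise load moment = 485.5 N·m.
The cable tension T acts at 2.66 m; only its component perpendicular to the boom, T sinθ, produces torque. sinθ = h/√(h²+d²) = 3.63/√(3.63²+2.66²) = 0.8066.
Setting net torque to zero: T × 2.66 × 0.8066 = 485.5 → T = 485.5 / 2.146 = 226 N.

T ≈ 226 N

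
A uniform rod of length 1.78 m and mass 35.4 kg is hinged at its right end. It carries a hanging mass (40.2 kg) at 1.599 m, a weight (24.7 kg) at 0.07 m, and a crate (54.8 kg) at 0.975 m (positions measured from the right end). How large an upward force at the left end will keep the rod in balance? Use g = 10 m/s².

F ≈ 848 N

About the right end:
Beam weight: 35.4 × 10 = 354 N down at 0.89 m → arm 0.89 m, τ = 354 × 0.89 = 315.1 N·m counterclockwise.
Hanging mass: 40.2 × 10 = 402 N down at 1.599 m → arm 1.599 m, τ = 402 × 1.599 = 642.8 N·m counterclockwise.
Weight: 24.7 × 10 = 247 N down at 0.07 m → arm 0.07 m, τ = 247 × 0.07 = 17.29 N·m counterclockwise.
Crate: 54.8 × 10 = 548 N down at 0.975 m → arm 0.975 m, τ = 548 × 0.975 = 534.3 N·m counterclockwise.
Net moment of the loads = 1509 N·m counterclockwise.
The upward force F acts at the left end, arm 1.78 m, giving F × 1.78 clockwise.
Balancing moments: F × 1.78 = 1509, giving F = 1509 / 1.78 = 848 N.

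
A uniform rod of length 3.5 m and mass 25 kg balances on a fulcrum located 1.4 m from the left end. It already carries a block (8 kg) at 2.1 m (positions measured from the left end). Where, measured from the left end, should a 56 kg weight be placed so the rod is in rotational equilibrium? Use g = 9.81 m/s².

x ≈ 1.14 m from the left end

Taking torques about the fulcrum (at 1.4 m from the left end):
Beam weight: 25 × 9.81 = 245.2 N down at 1.75 m → arm 0.35 m, τ = 245.2 × 0.35 = 85.82 N·m clockwise.
Block: 8 × 9.81 = 78.48 N down at 2.1 m → arm 0.7 m, τ = 78.48 × 0.7 = 54.94 N·m clockwise.
Net moment of existing loads = 140.8 N·m clockwise.
The weight weighs 56 × 9.81 = 549.4 N and must supply an equal counterclockwise moment, so its lever arm about the fulcrum is 140.8 / 549.4 = 0.256 m.
That puts it at 1.4 − 0.256 = 1.14 m from the left end.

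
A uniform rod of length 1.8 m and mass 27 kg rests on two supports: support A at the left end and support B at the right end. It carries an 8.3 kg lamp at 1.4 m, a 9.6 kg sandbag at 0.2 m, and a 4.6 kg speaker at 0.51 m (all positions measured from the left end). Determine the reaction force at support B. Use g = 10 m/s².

Choose support A as the axis so its reaction then has zero moment arm.
Beam weight: 27 × 10 = 270 N down at 0.9 m → arm 0.9 m, τ = 270 × 0.9 = 243 N·m clockwise.
Lamp: 8.3 × 10 = 83 N down at 1.4 m → arm 1.4 m, τ = 83 × 1.4 = 116.2 N·m clockwise.
Sandbag: 9.6 × 10 = 96 N down at 0.2 m → arm 0.2 m, τ = 96 × 0.2 = 19.2 N·m clockwise.
Speaker: 4.6 × 10 = 46 N down at 0.51 m → arm 0.51 m, τ = 46 × 0.51 = 23.46 N·m clockwise.
Net load moment about support A = 401.9 N·m clockwise.
Reaction R at support B is upward at 1.8 m, arm 1.8 m → moment R × 1.8 counterclockwise.
Balancing moments: R × 1.8 = 401.9, giving R = 223 N.

R_B ≈ 223 N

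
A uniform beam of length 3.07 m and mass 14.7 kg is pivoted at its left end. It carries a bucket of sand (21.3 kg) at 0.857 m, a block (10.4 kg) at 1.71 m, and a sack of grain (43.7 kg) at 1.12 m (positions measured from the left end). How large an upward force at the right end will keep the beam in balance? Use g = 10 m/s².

About the left end:
Beam weight: 14.7 × 10 = 147 N down at 1.535 m → arm 1.535 m, τ = 147 × 1.535 = 225.6 N·m clockwise.
Bucket of sand: 21.3 × 10 = 213 N down at 0.857 m → arm 0.857 m, τ = 213 × 0.857 = 182.5 N·m clockwise.
Block: 10.4 × 10 = 104 N down at 1.71 m → arm 1.71 m, τ = 104 × 1.71 = 177.8 N·m clockwise.
Sack of grain: 43.7 × 10 = 437 N down at 1.12 m → arm 1.12 m, τ = 437 × 1.12 = 489.4 N·m clockwise.
Net moment of the loads = 1075 N·m clockwise.
The upward force F acts at the right end, arm 3.07 m, giving F × 3.07 counterclockwise.
Balancing moments: F × 3.07 = 1075, giving F = 1075 / 3.07 = 350 N.

F ≈ 350 N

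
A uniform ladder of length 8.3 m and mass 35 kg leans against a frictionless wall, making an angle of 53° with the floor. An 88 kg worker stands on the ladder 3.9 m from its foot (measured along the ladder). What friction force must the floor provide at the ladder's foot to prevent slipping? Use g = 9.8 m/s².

Taking torques about the foot of the ladder:
Ladder weight 35×9.8 = 343 N acts at 4.15 m along the ladder; its horizontal arm is 4.15·cos53° = 2.498 m → τ = 856.8 N·m clockwise.
Worker: 88×9.8 = 862.4 N at 3.9 m → arm 2.347 m → τ = 2024 N·m clockwise.
Wall normal N acts horizontally at the top; its moment arm is the height L sinθ = 8.3·sin53° = 6.629 m, counterclockwise.
Στ = 0 ⇒ N × 6.629 = 2881 ⇒ N = 435 N.
ΣFx = 0: friction at the foot balances the wall's push, so f = N_wall = 435 N.

f ≈ 435 N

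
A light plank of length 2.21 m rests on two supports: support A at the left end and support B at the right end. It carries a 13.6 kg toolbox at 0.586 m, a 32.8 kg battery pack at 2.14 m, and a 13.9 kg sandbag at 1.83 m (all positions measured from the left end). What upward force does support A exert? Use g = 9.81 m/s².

R_A ≈ 132 N

Take moments about support B.
Toolbox: 13.6 × 9.81 = 133.4 N down at 0.586 m → arm 1.624 m, τ = 133.4 × 1.624 = 216.6 N·m counterclockwise.
Battery pack: 32.8 × 9.81 = 321.8 N down at 2.14 m → arm 0.07 m, τ = 321.8 × 0.07 = 22.53 N·m counterclockwise.
Sandbag: 13.9 × 9.81 = 136.4 N down at 1.83 m → arm 0.38 m, τ = 136.4 × 0.38 = 51.83 N·m counterclockwise.
Net load moment about support B = 291 N·m counterclockwise.
Reaction R at support A is upward at 0 m, arm 2.21 m → moment R × 2.21 clockwise.
Στ = 0 ⇒ R × 2.21 = 291 ⇒ R = 132 N.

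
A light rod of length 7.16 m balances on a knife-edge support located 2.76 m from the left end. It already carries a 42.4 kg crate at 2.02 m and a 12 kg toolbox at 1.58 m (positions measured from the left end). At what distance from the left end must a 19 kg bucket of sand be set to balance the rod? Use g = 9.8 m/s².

Choose the knife-edge support (at 2.76 m from the left end) as the axis so the support reaction has zero arm there.
Crate: 42.4 × 9.8 = 415.5 N down at 2.02 m → arm 0.74 m, τ = 415.5 × 0.74 = 307.5 N·m counterclockwise.
Toolbox: 12 × 9.8 = 117.6 N down at 1.58 m → arm 1.18 m, τ = 117.6 × 1.18 = 138.8 N·m counterclockwise.
Net moment of existing loads = 446.3 N·m counterclockwise.
The bucket of sand weighs 19 × 9.8 = 186.2 N and must supply an equal clockwise moment, so its lever arm about the knife-edge support is 446.3 / 186.2 = 2.4 m.
That puts it at 2.76 + 2.4 = 5.16 m from the left end.

x ≈ 5.16 m from the left end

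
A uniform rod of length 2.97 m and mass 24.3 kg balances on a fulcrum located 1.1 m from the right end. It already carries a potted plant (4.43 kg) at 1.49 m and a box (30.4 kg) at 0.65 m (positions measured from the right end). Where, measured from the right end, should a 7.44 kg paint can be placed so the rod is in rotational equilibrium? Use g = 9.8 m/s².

x ≈ 1.45 m from the right end

Sum moments about the fulcrum (at 1.1 m from the right end) (the support reaction has zero arm there).
Beam weight: 24.3 × 9.8 = 238.1 N down at 1.485 m → arm 0.385 m, τ = 238.1 × 0.385 = 91.67 N·m counterclockwise.
Potted plant: 4.43 × 9.8 = 43.41 N down at 1.49 m → arm 0.39 m, τ = 43.41 × 0.39 = 16.93 N·m counterclockwise.
Box: 30.4 × 9.8 = 297.9 N down at 0.65 m → arm 0.45 m, τ = 297.9 × 0.45 = 134.1 N·m clockwise.
Net moment of existing loads = 25.5 N·m clockwise.
The paint can weighs 7.44 × 9.8 = 72.91 N and must supply an equal counterclockwise moment, so its lever arm about the fulcrum is 25.5 / 72.91 = 0.35 m.
That puts it at 1.1 + 0.35 = 1.45 m from the right end.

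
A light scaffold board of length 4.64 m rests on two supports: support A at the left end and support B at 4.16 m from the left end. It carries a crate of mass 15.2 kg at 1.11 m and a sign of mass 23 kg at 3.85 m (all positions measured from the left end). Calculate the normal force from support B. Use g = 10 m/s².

R_B ≈ 253 N

Take moments about support A.
Crate: 15.2 × 10 = 152 N down at 1.11 m → arm 1.11 m, τ = 152 × 1.11 = 168.7 N·m clockwise.
Sign: 23 × 10 = 230 N down at 3.85 m → arm 3.85 m, τ = 230 × 3.85 = 885.5 N·m clockwise.
Net load moment about support A = 1054 N·m clockwise.
Reaction R at support B is upward at 4.16 m, arm 4.16 m → moment R × 4.16 counterclockwise.
For rotational equilibrium, R × 4.16 = 1054, so R = 253 N.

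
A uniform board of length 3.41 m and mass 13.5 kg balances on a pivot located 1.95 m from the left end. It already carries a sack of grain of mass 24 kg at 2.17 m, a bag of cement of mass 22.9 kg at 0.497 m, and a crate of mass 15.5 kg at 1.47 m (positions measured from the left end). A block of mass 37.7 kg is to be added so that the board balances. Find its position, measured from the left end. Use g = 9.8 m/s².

Take moments about the pivot (at 1.95 m from the left end).
Beam weight: 13.5 × 9.8 = 132.3 N down at 1.705 m → arm 0.245 m, τ = 132.3 × 0.245 = 32.41 N·m counterclockwise.
Sack of grain: 24 × 9.8 = 235.2 N down at 2.17 m → arm 0.22 m, τ = 235.2 × 0.22 = 51.74 N·m clockwise.
Bag of cement: 22.9 × 9.8 = 224.4 N down at 0.497 m → arm 1.453 m, τ = 224.4 × 1.453 = 326.1 N·m counterclockwise.
Crate: 15.5 × 9.8 = 151.9 N down at 1.47 m → arm 0.48 m, τ = 151.9 × 0.48 = 72.91 N·m counterclockwise.
Net moment of existing loads = 379.7 N·m counterclockwise.
The block weighs 37.7 × 9.8 = 369.5 N and must supply an equal clockwise moment, so its lever arm about the pivot is 379.7 / 369.5 = 1.03 m.
That puts it at 1.95 + 1.03 = 2.98 m from the left end.

x ≈ 2.98 m from the left end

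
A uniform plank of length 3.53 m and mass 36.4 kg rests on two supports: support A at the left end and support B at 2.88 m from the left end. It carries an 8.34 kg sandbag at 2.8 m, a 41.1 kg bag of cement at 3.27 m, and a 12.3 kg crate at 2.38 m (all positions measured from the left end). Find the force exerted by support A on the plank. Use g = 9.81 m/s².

Choose support B as the axis so its reaction then has zero moment arm.
Beam weight: 36.4 × 9.81 = 357.1 N down at 1.765 m → arm 1.115 m, τ = 357.1 × 1.115 = 398.2 N·m counterclockwise.
Sandbag: 8.34 × 9.81 = 81.82 N down at 2.8 m → arm 0.08 m, τ = 81.82 × 0.08 = 6.546 N·m counterclockwise.
Bag of cement: 41.1 × 9.81 = 403.2 N down at 3.27 m → arm 0.39 m, τ = 403.2 × 0.39 = 157.2 N·m clockwise.
Crate: 12.3 × 9.81 = 120.7 N down at 2.38 m → arm 0.5 m, τ = 120.7 × 0.5 = 60.35 N·m counterclockwise.
Net load moment about support B = 307.9 N·m counterclockwise.
Reaction R at support A is upward at 0 m, arm 2.88 m → moment R × 2.88 clockwise.
Στ = 0 ⇒ R × 2.88 = 307.9 ⇒ R = 107 N.

R_A ≈ 107 N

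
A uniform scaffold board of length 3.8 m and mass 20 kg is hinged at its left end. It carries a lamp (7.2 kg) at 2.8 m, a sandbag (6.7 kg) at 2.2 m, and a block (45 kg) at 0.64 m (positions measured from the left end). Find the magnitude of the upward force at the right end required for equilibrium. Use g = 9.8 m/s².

F ≈ 262 N

About the left end:
Beam weight: 20 × 9.8 = 196 N down at 1.9 m → arm 1.9 m, τ = 196 × 1.9 = 372.4 N·m clockwise.
Lamp: 7.2 × 9.8 = 70.56 N down at 2.8 m → arm 2.8 m, τ = 70.56 × 2.8 = 197.6 N·m clockwise.
Sandbag: 6.7 × 9.8 = 65.66 N down at 2.2 m → arm 2.2 m, τ = 65.66 × 2.2 = 144.5 N·m clockwise.
Block: 45 × 9.8 = 441 N down at 0.64 m → arm 0.64 m, τ = 441 × 0.64 = 282.2 N·m clockwise.
Net moment of the loads = 996.7 N·m clockwise.
The upward force F acts at the right end, arm 3.8 m, giving F × 3.8 counterclockwise.
Setting net torque to zero: F × 3.8 = 996.7 → F = 996.7 / 3.8 = 262 N.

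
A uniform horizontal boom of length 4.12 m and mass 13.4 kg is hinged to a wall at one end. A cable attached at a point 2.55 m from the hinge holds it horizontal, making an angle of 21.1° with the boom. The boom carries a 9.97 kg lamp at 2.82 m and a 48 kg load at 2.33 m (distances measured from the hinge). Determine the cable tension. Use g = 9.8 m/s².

T ≈ 1790 N

Choose the hinge as the axis so the unknown hinge reaction has zero arm there.
Beam weight: 13.4 × 9.8 = 131.3 N down at 2.06 m → arm 2.06 m, τ = 131.3 × 2.06 = 270.5 N·m clockwise.
Lamp: 9.97 × 9.8 = 97.71 N down at 2.82 m → arm 2.82 m, τ = 97.71 × 2.82 = 275.5 N·m clockwise.
Load: 48 × 9.8 = 470.4 N down at 2.33 m → arm 2.33 m, τ = 470.4 × 2.33 = 1096 N·m clockwise.
Total clockwise load moment = 1642 N·m.
The cable tension T acts at 2.55 m; only its component perpendicular to the boom, T sinθ, produces torque. sin 21.1° = 0.36.
Setting net torque to zero: T × 2.55 × 0.36 = 1642 → T = 1642 / 0.918 = 1790 N.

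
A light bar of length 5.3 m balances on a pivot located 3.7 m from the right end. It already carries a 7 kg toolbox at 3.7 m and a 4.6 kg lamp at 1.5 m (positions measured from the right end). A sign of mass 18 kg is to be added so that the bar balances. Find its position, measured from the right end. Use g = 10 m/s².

About the pivot (at 3.7 m from the right end):
Toolbox: acts at the pivot, moment arm 0 → no torque.
Lamp: 4.6 × 10 = 46 N down at 1.5 m → arm 2.2 m, τ = 46 × 2.2 = 101.2 N·m clockwise.
Net moment of existing loads = 101.2 N·m clockwise.
The sign weighs 18 × 10 = 180 N and must supply an equal counterclockwise moment, so its lever arm about the pivot is 101.2 / 180 = 0.562 m.
That puts it at 3.7 + 0.562 = 4.26 m from the right end.

x ≈ 4.26 m from the right end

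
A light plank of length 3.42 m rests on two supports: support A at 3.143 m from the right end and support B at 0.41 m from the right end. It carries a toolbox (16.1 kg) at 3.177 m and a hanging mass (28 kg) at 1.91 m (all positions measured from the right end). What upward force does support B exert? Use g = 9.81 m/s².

R_B ≈ 122 N

About support A:
Toolbox: 16.1 × 9.81 = 157.9 N down at 3.177 m → arm 0.034 m, τ = 157.9 × 0.034 = 5.369 N·m counterclockwise.
Hanging mass: 28 × 9.81 = 274.7 N down at 1.91 m → arm 1.233 m, τ = 274.7 × 1.233 = 338.7 N·m clockwise.
Net load moment about support A = 333.3 N·m clockwise.
Reaction R at support B is upward at 0.41 m, arm 2.733 m → moment R × 2.733 counterclockwise.
For rotational equilibrium, R × 2.733 = 333.3, so R = 122 N.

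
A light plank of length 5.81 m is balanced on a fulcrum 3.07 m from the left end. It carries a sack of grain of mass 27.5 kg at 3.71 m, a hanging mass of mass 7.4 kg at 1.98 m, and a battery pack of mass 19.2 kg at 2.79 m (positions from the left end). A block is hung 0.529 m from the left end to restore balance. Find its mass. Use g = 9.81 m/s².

Choose the fulcrum (at 3.07 m from the left end) as the axis so the support reaction has zero arm there.
Sack of grain: 27.5 × 9.81 = 269.8 N down at 3.71 m → arm 0.64 m, τ = 269.8 × 0.64 = 172.7 N·m clockwise.
Hanging mass: 7.4 × 9.81 = 72.59 N down at 1.98 m → arm 1.09 m, τ = 72.59 × 1.09 = 79.12 N·m counterclockwise.
Battery pack: 19.2 × 9.81 = 188.4 N down at 2.79 m → arm 0.28 m, τ = 188.4 × 0.28 = 52.75 N·m counterclockwise.
Net moment of known loads = 40.83 N·m clockwise.
An unknown mass m at 0.529 m has arm 2.541 m; its moment is m·g·2.541 counterclockwise.
Στ = 0 ⇒ m × 9.81 × 2.541 = 40.83 ⇒ m = 40.83 / (9.81 × 2.541) = 1.64 kg.

m ≈ 1.64 kg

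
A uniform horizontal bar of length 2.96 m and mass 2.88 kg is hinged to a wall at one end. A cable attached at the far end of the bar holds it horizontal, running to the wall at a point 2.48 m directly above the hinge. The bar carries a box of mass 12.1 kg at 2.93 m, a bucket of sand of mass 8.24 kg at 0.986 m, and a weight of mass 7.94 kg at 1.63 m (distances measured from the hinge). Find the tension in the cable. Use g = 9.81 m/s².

Choose the hinge as the axis so the unknown hinge reaction has zero arm there.
Beam weight: 2.88 × 9.81 = 28.25 N down at 1.48 m → arm 1.48 m, τ = 28.25 × 1.48 = 41.81 N·m clockwise.
Box: 12.1 × 9.81 = 118.7 N down at 2.93 m → arm 2.93 m, τ = 118.7 × 2.93 = 347.8 N·m clockwise.
Bucket of sand: 8.24 × 9.81 = 80.83 N down at 0.986 m → arm 0.986 m, τ = 80.83 × 0.986 = 79.7 N·m clockwise.
Weight: 7.94 × 9.81 = 77.89 N down at 1.63 m → arm 1.63 m, τ = 77.89 × 1.63 = 127 N·m clockwise.
Total clockwise load moment = 596.3 N·m.
The cable tension T acts at 2.96 m; only its component perpendicular to the bar, T sinθ, produces torque. sinθ = h/√(h²+d²) = 2.48/√(2.48²+2.96²) = 0.6422.
Balancing moments: T × 2.96 × 0.6422 = 596.3, giving T = 596.3 / 1.901 = 314 N.

T ≈ 314 N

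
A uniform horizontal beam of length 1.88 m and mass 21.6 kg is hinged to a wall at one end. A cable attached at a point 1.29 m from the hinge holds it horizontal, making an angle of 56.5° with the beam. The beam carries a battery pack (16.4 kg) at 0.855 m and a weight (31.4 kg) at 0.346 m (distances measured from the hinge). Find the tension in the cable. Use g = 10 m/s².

T ≈ 420 N

Take moments about the hinge.
Beam weight: 21.6 × 10 = 216 N down at 0.94 m → arm 0.94 m, τ = 216 × 0.94 = 203 N·m clockwise.
Battery pack: 16.4 × 10 = 164 N down at 0.855 m → arm 0.855 m, τ = 164 × 0.855 = 140.2 N·m clockwise.
Weight: 31.4 × 10 = 314 N down at 0.346 m → arm 0.346 m, τ = 314 × 0.346 = 108.6 N·m clockwise.
Total clockwise load moment = 451.8 N·m.
The cable tension T acts at 1.29 m; only its component perpendicular to the beam, T sinθ, produces torque. sin 56.5° = 0.8339.
Setting net torque to zero: T × 1.29 × 0.8339 = 451.8 → T = 451.8 / 1.076 = 420 N.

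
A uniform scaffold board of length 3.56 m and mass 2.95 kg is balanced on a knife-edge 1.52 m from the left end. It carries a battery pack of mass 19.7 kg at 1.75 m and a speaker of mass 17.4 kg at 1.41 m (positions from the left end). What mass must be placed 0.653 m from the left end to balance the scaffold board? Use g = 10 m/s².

m ≈ 3.9 kg

Take moments about the knife-edge (at 1.52 m from the left end).
Beam weight: 2.95 × 10 = 29.5 N down at 1.78 m → arm 0.26 m, τ = 29.5 × 0.26 = 7.67 N·m clockwise.
Battery pack: 19.7 × 10 = 197 N down at 1.75 m → arm 0.23 m, τ = 197 × 0.23 = 45.31 N·m clockwise.
Speaker: 17.4 × 10 = 174 N down at 1.41 m → arm 0.11 m, τ = 174 × 0.11 = 19.14 N·m counterclockwise.
Net moment of known loads = 33.84 N·m clockwise.
An unknown mass m at 0.653 m has arm 0.867 m; its moment is m·g·0.867 counterclockwise.
For rotational equilibrium, m × 10 × 0.867 = 33.84, so m = 33.84 / (10 × 0.867) = 3.9 kg.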